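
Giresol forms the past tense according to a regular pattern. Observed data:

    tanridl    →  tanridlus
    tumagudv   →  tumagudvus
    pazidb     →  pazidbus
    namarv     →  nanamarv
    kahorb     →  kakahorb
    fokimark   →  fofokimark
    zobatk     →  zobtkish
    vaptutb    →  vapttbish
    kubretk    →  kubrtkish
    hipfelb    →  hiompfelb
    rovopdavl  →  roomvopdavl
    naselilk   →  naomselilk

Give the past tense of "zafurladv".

"zafurladv" has second-to-last letter 'd'. The stems whose second-to-last letter is 'd' (tanridl → tanridlus, tumagudv → tumagudvus, pazidb → pazidbus) add -us.
The other patterns: stems whose second-to-last letter is 'r' repeat the first consonant+vowel as a prefix; stems whose second-to-last letter is 't' delete the last vowel and add -ish; stems whose second-to-last letter is 'l' or 'v' insert -om- after the first vowel.
So zafurladv → zafurladvus.

zafurladvus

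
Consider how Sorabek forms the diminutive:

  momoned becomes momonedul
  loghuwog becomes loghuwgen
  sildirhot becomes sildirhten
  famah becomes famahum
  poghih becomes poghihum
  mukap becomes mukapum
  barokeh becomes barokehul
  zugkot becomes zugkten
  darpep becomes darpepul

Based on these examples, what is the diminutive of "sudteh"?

sudtehul

"sudteh" has last vowel 'e'. The stems whose last vowel is 'e' (momoned → momonedul, darpep → darpepul, barokeh → barokehul) add -ul.
The other patterns: stems whose last vowel is 'o' delete the last vowel and add -en; stems whose last vowel is 'a' or 'i' add -um.
So sudteh → sudtehul.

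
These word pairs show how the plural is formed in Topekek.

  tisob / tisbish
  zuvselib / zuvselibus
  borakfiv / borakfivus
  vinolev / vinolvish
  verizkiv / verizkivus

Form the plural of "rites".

ritsish

zuvselib and tisob both end in -b yet inflect differently (zuvselibus, tisbish), so the final letter is not what conditions the rule; the last vowel is.
"rites" has last vowel 'e'. The one such stem in the data (vinolev → vinolvish) deletes the last vowel and adds -ish (as does tisob), so the same rule applies.
The other pattern: stems whose last vowel is 'i' add -us.
So rites → ritsish.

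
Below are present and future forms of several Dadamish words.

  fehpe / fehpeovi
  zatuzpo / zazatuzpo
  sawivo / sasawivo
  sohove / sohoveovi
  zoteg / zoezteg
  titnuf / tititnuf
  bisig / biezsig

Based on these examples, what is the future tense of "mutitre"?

zoteg and sohove both have last vowel 'e' yet inflect differently (zoezteg, sohoveovi), so the last vowel is not what conditions the rule; the final letter is.
"mutitre" ends in -e. The stems ending in -e (sohove → sohoveovi, fehpe → fehpeovi) add -ovi.
The other patterns: stems ending in -g insert -ez- after the first vowel; stems ending in -f or -o repeat the first consonant+vowel as a prefix.
So mutitre → mutitreovi.

mutitreovi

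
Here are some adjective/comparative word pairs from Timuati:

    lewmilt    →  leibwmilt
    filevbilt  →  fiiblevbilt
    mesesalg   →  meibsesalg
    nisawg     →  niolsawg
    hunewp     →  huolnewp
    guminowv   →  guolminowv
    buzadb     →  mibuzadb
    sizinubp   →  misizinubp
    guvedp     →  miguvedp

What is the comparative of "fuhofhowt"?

mesesalg and nisawg both end in -g yet inflect differently (meibsesalg, niolsawg), so the final letter is not what conditions the rule; the second-to-last letter is.
"fuhofhowt" has second-to-last letter 'w'. The stems whose second-to-last letter is 'w' (nisawg → niolsawg, hunewp → huolnewp, guminowv → guolminowv) insert -ol- after the first vowel.
The other patterns: stems whose second-to-last letter is 'l' insert -ib- after the first vowel; stems whose second-to-last letter is 'b' or 'd' add the prefix mi-.
So fuhofhowt → fuolhofhowt.

fuolhofhowt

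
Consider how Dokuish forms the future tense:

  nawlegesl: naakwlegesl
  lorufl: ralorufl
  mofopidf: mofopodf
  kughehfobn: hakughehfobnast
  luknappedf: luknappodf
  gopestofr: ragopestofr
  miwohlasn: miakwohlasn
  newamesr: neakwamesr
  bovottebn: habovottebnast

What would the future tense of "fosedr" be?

fosodr

"fosedr" has second-to-last letter 'd'. The stems whose second-to-last letter is 'd' (luknappedf → luknappodf, mofopidf → mofopodf) change the last vowel to 'o'.
So fosedr → fosodr.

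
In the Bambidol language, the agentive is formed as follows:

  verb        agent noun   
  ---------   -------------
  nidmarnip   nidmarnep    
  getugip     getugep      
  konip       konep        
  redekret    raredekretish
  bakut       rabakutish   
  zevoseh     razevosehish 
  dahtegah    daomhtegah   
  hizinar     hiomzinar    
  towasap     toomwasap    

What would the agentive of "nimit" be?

nimet

zevoseh and dahtegah both end in -h yet inflect differently (razevosehish, daomhtegah), so the final letter is not what conditions the rule; the last vowel is.
"nimit" has last vowel 'i'. The stems whose last vowel is 'i' (nidmarnip → nidmarnep, getugip → getugep, konip → konep) change the last vowel to 'e'.
The other patterns: stems whose last vowel is 'e' or 'u' add ra- … -ish around the stem; stems whose last vowel is 'a' insert -om- after the first vowel.
So nimit → nimet.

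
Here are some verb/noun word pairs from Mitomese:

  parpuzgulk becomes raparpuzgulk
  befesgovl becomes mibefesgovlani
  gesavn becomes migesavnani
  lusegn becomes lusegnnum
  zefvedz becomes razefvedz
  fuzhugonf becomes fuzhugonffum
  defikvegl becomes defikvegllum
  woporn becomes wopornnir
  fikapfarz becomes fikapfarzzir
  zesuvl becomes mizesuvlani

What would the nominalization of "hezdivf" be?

gesavn and lusegn both end in -n yet inflect differently (migesavnani, lusegnnum), so the final letter is not what conditions the rule; the second-to-last letter is.
"hezdivf" has second-to-last letter 'v'. The stems whose second-to-last letter is 'v' (zesuvl → mizesuvlani, befesgovl → mibefesgovlani, gesavn → migesavnani) add mi- … -ani around the stem.
The other patterns: stems whose second-to-last letter is 'g' or 'n' double the final consonant and add -um; stems whose second-to-last letter is 'r' double the final consonant and add -ir; stems whose second-to-last letter is 'd' or 'l' add the prefix ra-.
So hezdivf → mihezdivfani.

mihezdivfani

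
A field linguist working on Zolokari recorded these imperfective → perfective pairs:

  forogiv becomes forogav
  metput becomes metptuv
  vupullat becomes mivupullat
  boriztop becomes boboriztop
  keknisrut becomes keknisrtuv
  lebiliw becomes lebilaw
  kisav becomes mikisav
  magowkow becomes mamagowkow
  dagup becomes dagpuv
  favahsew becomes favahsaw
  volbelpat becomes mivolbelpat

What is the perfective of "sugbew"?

magowkow and favahsew both end in -w yet inflect differently (mamagowkow, favahsaw), so the final letter is not what conditions the rule; the last vowel is.
"sugbew" has last vowel 'e'. The one such stem in the data (favahsew → favahsaw) changes the last vowel to 'a' (as do lebiliw, forogiv), so the same rule applies.
So sugbew → sugbaw.

sugbaw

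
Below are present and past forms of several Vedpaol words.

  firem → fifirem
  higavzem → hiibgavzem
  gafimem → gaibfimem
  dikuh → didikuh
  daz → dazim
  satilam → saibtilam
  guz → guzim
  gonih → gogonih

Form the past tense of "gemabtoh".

firem and gafimem both end in -m yet inflect differently (fifirem, gaibfimem), so the final letter is not what conditions the rule; the number of vowels is.
"gemabtoh" has 3 vowels. The stems with 3 vowels (gafimem → gaibfimem, higavzem → hiibgavzem, satilam → saibtilam) insert -ib- after the first vowel.
The other patterns: stems with 1 vowel add -im; stems with 2 vowels repeat the first consonant+vowel as a prefix.
So gemabtoh → geibmabtoh.

geibmabtoh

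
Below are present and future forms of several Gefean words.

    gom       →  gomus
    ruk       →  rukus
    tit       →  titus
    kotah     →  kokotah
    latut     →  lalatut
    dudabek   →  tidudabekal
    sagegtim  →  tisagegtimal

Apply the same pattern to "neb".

nebus

tit and latut both end in -t yet inflect differently (titus, lalatut), so the final letter is not what conditions the rule; the number of vowels is.
"neb" has 1 vowel. The stems with 1 vowel (gom → gomus, ruk → rukus, tit → titus) add -us.
So neb → nebus.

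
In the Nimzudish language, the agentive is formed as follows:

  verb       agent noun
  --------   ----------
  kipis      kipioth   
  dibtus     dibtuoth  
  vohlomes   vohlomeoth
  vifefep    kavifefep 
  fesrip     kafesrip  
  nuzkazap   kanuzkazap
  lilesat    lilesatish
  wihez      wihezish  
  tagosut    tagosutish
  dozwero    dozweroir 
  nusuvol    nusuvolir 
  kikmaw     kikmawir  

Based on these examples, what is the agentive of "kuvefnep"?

kakuvefnep

vohlomes and vifefep both have last vowel 'e' yet inflect differently (vohlomeoth, kavifefep), so the last vowel is not what conditions the rule; the final letter is.
"kuvefnep" ends in -p. The stems ending in -p (vifefep → kavifefep, fesrip → kafesrip, nuzkazap → kanuzkazap) add the prefix ka-.
So kuvefnep → kakuvefnep.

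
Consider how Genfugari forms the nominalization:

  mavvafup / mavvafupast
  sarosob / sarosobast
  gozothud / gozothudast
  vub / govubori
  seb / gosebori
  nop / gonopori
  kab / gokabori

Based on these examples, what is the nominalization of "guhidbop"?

sarosob and vub both end in -b yet inflect differently (sarosobast, govubori), so the final letter is not what conditions the rule; the number of vowels is.
"guhidbop" has 3 vowels. The stems with 3 vowels (mavvafup → mavvafupast, sarosob → sarosobast, gozothud → gozothudast) add -ast.
So guhidbop → guhidbopast.

guhidbopast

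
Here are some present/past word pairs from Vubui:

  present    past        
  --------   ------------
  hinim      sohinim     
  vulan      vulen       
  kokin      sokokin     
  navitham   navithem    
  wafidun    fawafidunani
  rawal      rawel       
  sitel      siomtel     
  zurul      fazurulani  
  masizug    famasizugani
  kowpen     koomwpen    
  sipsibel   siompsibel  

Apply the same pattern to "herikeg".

heomrikeg

zurul and rawal both end in -l yet inflect differently (fazurulani, rawel), so the final letter is not what conditions the rule; the last vowel is.
"herikeg" has last vowel 'e'. The stems whose last vowel is 'e' (sipsibel → siompsibel, sitel → siomtel, kowpen → koomwpen) insert -om- after the first vowel.
So herikeg → heomrikeg.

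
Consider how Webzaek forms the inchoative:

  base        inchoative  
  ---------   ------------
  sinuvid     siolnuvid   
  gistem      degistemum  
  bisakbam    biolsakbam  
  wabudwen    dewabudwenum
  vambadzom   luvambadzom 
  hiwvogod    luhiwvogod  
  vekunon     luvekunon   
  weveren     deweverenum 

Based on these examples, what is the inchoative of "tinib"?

tiolnib

vekunon and wabudwen both end in -n yet inflect differently (luvekunon, dewabudwenum), so the final letter is not what conditions the rule; the last vowel is.
"tinib" has last vowel 'i'. The one such stem in the data (sinuvid → siolnuvid) inserts -ol- after the first vowel (as does bisakbam), so the same rule applies.
So tinib → tiolnib.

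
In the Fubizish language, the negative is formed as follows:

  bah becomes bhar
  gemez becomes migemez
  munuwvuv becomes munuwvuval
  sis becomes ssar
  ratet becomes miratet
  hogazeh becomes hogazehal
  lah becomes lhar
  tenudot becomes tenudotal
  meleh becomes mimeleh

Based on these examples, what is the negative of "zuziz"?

mizuziz

lah and meleh both end in -h yet inflect differently (lhar, mimeleh), so the final letter is not what conditions the rule; the number of vowels is.
"zuziz" has 2 vowels. The stems with 2 vowels (ratet → miratet, meleh → mimeleh, gemez → migemez) add the prefix mi-.
So zuziz → mizuziz.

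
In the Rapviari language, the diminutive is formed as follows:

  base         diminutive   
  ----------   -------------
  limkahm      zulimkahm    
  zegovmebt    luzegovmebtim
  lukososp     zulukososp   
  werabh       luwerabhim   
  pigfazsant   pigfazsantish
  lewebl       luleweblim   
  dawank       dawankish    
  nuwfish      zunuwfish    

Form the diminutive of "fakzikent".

fakzikentish

zegovmebt and pigfazsant both end in -t yet inflect differently (luzegovmebtim, pigfazsantish), so the final letter is not what conditions the rule; the second-to-last letter is.
"fakzikent" has second-to-last letter 'n'. The stems whose second-to-last letter is 'n' (dawank → dawankish, pigfazsant → pigfazsantish) add -ish.
So fakzikent → fakzikentish.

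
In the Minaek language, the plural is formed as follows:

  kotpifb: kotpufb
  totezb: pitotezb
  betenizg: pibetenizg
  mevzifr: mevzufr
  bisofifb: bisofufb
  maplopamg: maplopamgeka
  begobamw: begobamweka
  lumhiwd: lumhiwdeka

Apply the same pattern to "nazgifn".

kotpifb and totezb both end in -b yet inflect differently (kotpufb, pitotezb), so the final letter is not what conditions the rule; the second-to-last letter is.
"nazgifn" has second-to-last letter 'f'. The stems whose second-to-last letter is 'f' (mevzifr → mevzufr, kotpifb → kotpufb, bisofifb → bisofufb) change the last vowel to 'u'.
So nazgifn → nazgufn.

nazgufn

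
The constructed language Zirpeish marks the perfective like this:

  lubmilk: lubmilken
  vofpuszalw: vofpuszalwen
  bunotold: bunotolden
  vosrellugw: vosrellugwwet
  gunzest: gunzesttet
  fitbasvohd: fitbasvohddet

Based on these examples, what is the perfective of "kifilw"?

kifilwen

vofpuszalw and vosrellugw both end in -w yet inflect differently (vofpuszalwen, vosrellugwwet), so the final letter is not what conditions the rule; the second-to-last letter is.
"kifilw" has second-to-last letter 'l'. The stems whose second-to-last letter is 'l' (lubmilk → lubmilken, vofpuszalw → vofpuszalwen, bunotold → bunotolden) add -en.
So kifilw → kifilwen.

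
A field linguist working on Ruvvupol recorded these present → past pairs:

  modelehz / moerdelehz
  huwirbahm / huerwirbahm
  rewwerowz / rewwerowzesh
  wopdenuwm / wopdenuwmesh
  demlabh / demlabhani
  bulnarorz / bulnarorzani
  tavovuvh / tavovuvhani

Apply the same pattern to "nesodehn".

modelehz and rewwerowz both end in -z yet inflect differently (moerdelehz, rewwerowzesh), so the final letter is not what conditions the rule; the second-to-last letter is.
"nesodehn" has second-to-last letter 'h'. The stems whose second-to-last letter is 'h' (modelehz → moerdelehz, huwirbahm → huerwirbahm) insert -er- after the first vowel.
The other patterns: stems whose second-to-last letter is 'w' add -esh; stems whose second-to-last letter is 'b', 'r' or 'v' add -ani.
So nesodehn → neersodehn.

neersodehn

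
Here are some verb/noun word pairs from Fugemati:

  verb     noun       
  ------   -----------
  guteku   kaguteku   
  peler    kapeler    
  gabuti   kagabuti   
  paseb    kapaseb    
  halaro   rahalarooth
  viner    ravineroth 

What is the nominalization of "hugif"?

rahugifoth

"hugif" begins with h-. The one such stem in the data (halaro → rahalarooth) adds ra- … -oth around the stem, so the same rule applies.
The other pattern: stems beginning with g- or p- add the prefix ka-.
So hugif → rahugifoth.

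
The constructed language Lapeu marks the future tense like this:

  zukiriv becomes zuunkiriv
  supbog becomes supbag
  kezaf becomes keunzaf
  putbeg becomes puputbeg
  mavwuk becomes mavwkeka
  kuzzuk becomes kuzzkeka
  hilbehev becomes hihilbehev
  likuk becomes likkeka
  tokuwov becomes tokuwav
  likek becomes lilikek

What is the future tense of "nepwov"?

putbeg and supbog both end in -g yet inflect differently (puputbeg, supbag), so the final letter is not what conditions the rule; the last vowel is.
"nepwov" has last vowel 'o'. The stems whose last vowel is 'o' (supbog → supbag, tokuwov → tokuwav) change the last vowel to 'a'.
The other patterns: stems whose last vowel is 'e' repeat the first consonant+vowel as a prefix; stems whose last vowel is 'u' delete the last vowel and add -eka; stems whose last vowel is 'a' or 'i' insert -un- after the first vowel.
So nepwov → nepwav.

nepwav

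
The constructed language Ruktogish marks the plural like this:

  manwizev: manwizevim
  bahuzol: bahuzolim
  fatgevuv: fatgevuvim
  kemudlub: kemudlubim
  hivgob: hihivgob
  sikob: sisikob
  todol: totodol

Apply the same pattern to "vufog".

vuvufog

kemudlub and hivgob both end in -b yet inflect differently (kemudlubim, hihivgob), so the final letter is not what conditions the rule; the number of vowels is.
"vufog" has 2 vowels. The stems with 2 vowels (hivgob → hihivgob, sikob → sisikob, todol → totodol) repeat the first consonant+vowel as a prefix.
So vufog → vuvufog.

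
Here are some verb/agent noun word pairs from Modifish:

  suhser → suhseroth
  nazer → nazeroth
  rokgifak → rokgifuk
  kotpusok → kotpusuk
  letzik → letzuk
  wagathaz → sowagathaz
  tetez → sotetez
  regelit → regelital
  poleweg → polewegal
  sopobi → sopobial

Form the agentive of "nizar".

"nizar" ends in -r. The stems ending in -r (suhser → suhseroth, nazer → nazeroth) add -oth.
So nizar → nizaroth.

nizaroth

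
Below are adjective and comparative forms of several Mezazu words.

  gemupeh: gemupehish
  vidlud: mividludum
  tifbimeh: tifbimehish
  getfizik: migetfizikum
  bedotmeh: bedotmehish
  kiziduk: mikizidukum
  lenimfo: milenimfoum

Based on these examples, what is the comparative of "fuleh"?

fulehish

gemupeh and getfizik both begin with g- yet inflect differently (gemupehish, migetfizikum), so the first letter is not what conditions the rule; the final letter is.
"fuleh" ends in -h. The stems ending in -h (tifbimeh → tifbimehish, bedotmeh → bedotmehish, gemupeh → gemupehish) add -ish.
The other pattern: stems ending in -d, -k or -o add mi- … -um around the stem.
So fuleh → fulehish.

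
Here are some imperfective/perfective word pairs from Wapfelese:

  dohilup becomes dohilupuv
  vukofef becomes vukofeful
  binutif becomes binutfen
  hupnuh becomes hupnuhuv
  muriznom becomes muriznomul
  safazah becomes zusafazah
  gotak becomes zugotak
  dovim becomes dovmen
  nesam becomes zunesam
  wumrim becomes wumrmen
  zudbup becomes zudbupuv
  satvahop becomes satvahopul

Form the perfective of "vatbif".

vatbfen

dovim and nesam both end in -m yet inflect differently (dovmen, zunesam), so the final letter is not what conditions the rule; the last vowel is.
"vatbif" has last vowel 'i'. The stems whose last vowel is 'i' (binutif → binutfen, dovim → dovmen, wumrim → wumrmen) delete the last vowel and add -en.
The other patterns: stems whose last vowel is 'u' add -uv; stems whose last vowel is 'a' add the prefix zu-; stems whose last vowel is 'e' or 'o' add -ul.
So vatbif → vatbfen.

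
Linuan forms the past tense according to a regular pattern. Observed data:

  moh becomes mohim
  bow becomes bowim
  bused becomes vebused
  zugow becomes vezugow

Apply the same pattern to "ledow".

veledow

"ledow" has 2 vowels. The stems with 2 vowels (bused → vebused, zugow → vezugow) add the prefix ve-.
The other pattern: stems with 1 vowel add -im.
So ledow → veledow.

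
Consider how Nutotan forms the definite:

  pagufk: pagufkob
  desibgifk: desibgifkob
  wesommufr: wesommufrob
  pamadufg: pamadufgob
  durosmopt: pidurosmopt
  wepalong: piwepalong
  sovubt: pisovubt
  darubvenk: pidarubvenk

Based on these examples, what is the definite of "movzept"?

pimovzept

pamadufg and wepalong both end in -g yet inflect differently (pamadufgob, piwepalong), so the final letter is not what conditions the rule; the second-to-last letter is.
"movzept" has second-to-last letter 'p'. The one such stem in the data (durosmopt → pidurosmopt) adds the prefix pi-, so the same rule applies.
So movzept → pimovzept.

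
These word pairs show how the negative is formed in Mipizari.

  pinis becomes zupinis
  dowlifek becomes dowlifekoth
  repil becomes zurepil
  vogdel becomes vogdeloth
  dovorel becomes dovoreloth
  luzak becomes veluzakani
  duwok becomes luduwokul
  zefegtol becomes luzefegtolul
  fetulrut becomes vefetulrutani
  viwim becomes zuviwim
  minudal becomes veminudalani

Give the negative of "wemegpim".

vogdel and minudal both end in -l yet inflect differently (vogdeloth, veminudalani), so the final letter is not what conditions the rule; the last vowel is.
"wemegpim" has last vowel 'i'. The stems whose last vowel is 'i' (viwim → zuviwim, pinis → zupinis, repil → zurepil) add the prefix zu-.
The other patterns: stems whose last vowel is 'e' add -oth; stems whose last vowel is 'a' or 'u' add ve- … -ani around the stem; stems whose last vowel is 'o' add lu- … -ul around the stem.
So wemegpim → zuwemegpim.

zuwemegpim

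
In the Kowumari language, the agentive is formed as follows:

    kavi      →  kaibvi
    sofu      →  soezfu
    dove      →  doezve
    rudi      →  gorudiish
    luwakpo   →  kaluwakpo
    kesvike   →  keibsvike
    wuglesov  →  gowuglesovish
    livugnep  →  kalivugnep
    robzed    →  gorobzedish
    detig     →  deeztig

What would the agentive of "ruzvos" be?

goruzvosish

"ruzvos" begins with r-. The stems beginning with r- (rudi → gorudiish, robzed → gorobzedish) add go- … -ish around the stem.
The other patterns: stems beginning with l- add the prefix ka-; stems beginning with k- insert -ib- after the first vowel; stems beginning with d- or s- insert -ez- after the first vowel.
So ruzvos → goruzvosish.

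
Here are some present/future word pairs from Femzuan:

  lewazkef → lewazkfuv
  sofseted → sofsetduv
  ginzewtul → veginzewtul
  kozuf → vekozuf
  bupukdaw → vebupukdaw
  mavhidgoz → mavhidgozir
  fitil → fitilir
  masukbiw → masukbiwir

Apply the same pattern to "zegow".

zegowir

lewazkef and kozuf both end in -f yet inflect differently (lewazkfuv, vekozuf), so the final letter is not what conditions the rule; the last vowel is.
"zegow" has last vowel 'o'. The one such stem in the data (mavhidgoz → mavhidgozir) adds -ir, so the same rule applies.
So zegow → zegowir.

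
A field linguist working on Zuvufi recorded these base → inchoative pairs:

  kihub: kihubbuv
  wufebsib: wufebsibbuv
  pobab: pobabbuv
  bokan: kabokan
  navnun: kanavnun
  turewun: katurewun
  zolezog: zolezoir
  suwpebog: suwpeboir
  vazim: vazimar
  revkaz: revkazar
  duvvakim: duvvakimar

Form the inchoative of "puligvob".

pobab and bokan both have last vowel 'a' yet inflect differently (pobabbuv, kabokan), so the last vowel is not what conditions the rule; the final letter is.
"puligvob" ends in -b. The stems ending in -b (kihub → kihubbuv, wufebsib → wufebsibbuv, pobab → pobabbuv) double the final consonant and add -uv.
The other patterns: stems ending in -n add the prefix ka-; stems ending in -g drop the final letter and add -ir; stems ending in -m or -z add -ar.
So puligvob → puligvobbuv.

puligvobbuv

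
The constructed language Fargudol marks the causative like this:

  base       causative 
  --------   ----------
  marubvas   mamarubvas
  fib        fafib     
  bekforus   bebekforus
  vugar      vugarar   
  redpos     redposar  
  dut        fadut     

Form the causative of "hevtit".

redpos and bekforus both end in -s yet inflect differently (redposar, bebekforus), so the final letter is not what conditions the rule; the number of vowels is.
"hevtit" has 2 vowels. The stems with 2 vowels (vugar → vugarar, redpos → redposar) add -ar.
The other patterns: stems with 1 vowel add the prefix fa-; stems with 3 vowels repeat the first consonant+vowel as a prefix.
So hevtit → hevtitar.

hevtitar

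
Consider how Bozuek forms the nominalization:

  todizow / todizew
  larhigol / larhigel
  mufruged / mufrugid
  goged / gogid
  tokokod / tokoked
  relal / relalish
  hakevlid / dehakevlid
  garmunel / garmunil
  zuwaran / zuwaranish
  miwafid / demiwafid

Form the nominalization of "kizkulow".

tokokod and miwafid both end in -d yet inflect differently (tokoked, demiwafid), so the final letter is not what conditions the rule; the last vowel is.
"kizkulow" has last vowel 'o'. The stems whose last vowel is 'o' (larhigol → larhigel, tokokod → tokoked, todizow → todizew) change the last vowel to 'e'.
The other patterns: stems whose last vowel is 'i' add the prefix de-; stems whose last vowel is 'a' add -ish; stems whose last vowel is 'e' change the last vowel to 'i'.
So kizkulow → kizkulew.

kizkulew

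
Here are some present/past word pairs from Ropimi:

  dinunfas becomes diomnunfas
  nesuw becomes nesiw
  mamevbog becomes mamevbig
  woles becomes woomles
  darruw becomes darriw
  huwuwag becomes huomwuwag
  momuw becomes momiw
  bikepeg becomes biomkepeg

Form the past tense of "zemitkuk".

"zemitkuk" has last vowel 'u'. The stems whose last vowel is 'u' (momuw → momiw, nesuw → nesiw, darruw → darriw) change the last vowel to 'i'.
The other pattern: stems whose last vowel is 'a' or 'e' insert -om- after the first vowel.
So zemitkuk → zemitkik.

zemitkik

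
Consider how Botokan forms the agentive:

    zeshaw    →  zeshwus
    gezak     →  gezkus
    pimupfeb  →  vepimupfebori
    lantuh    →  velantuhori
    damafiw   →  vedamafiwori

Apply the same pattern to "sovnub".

vesovnubori

zeshaw and damafiw both end in -w yet inflect differently (zeshwus, vedamafiwori), so the final letter is not what conditions the rule; the last vowel is.
"sovnub" has last vowel 'u'. The one such stem in the data (lantuh → velantuhori) adds ve- … -ori around the stem, so the same rule applies.
The other pattern: stems whose last vowel is 'a' delete the last vowel and add -us.
So sovnub → vesovnubori.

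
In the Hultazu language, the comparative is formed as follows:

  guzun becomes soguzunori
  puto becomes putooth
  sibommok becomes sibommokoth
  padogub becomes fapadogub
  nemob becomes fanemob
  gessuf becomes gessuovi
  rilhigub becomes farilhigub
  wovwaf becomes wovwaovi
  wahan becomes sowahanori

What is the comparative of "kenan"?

sokenanori

gessuf and padogub both have last vowel 'u' yet inflect differently (gessuovi, fapadogub), so the last vowel is not what conditions the rule; the final letter is.
"kenan" ends in -n. The stems ending in -n (wahan → sowahanori, guzun → soguzunori) add so- … -ori around the stem.
The other patterns: stems ending in -f drop the final letter and add -ovi; stems ending in -b add the prefix fa-; stems ending in -k or -o add -oth.
So kenan → sokenanori.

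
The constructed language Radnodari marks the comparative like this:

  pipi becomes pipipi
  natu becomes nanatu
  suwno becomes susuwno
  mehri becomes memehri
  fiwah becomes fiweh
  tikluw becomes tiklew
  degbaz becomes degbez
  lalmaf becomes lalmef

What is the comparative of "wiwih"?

wiweh

natu and tikluw both have last vowel 'u' yet inflect differently (nanatu, tiklew), so the last vowel is not what conditions the rule; whether the stem ends in a vowel or a consonant is.
"wiwih" ends in a consonant. The stems ending in a consonant (fiwah → fiweh, tikluw → tiklew, degbaz → degbez) change the last vowel to 'e'.
So wiwih → wiweh.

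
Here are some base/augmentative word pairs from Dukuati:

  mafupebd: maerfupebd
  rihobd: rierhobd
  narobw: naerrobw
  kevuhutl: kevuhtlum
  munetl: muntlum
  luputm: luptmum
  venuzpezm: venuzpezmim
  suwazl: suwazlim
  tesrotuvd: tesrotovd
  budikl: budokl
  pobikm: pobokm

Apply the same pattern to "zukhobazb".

zukhobazbim

luputm and venuzpezm both end in -m yet inflect differently (luptmum, venuzpezmim), so the final letter is not what conditions the rule; the second-to-last letter is.
"zukhobazb" has second-to-last letter 'z'. The stems whose second-to-last letter is 'z' (venuzpezm → venuzpezmim, suwazl → suwazlim) add -im.
So zukhobazb → zukhobazbim.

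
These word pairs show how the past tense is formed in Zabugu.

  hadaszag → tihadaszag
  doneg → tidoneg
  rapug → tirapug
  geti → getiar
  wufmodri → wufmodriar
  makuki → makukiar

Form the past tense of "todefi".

todefiar

doneg and geti both have 2 vowels yet inflect differently (tidoneg, getiar), so the number of vowels is not what conditions the rule; the final letter is.
"todefi" ends in -i. The stems ending in -i (geti → getiar, wufmodri → wufmodriar, makuki → makukiar) add -ar.
So todefi → todefiar.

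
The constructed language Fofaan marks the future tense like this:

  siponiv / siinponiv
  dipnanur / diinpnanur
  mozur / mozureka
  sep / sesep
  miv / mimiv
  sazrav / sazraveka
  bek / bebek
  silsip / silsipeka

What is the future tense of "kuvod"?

kuvodeka

miv and sazrav both end in -v yet inflect differently (mimiv, sazraveka), so the final letter is not what conditions the rule; the number of vowels is.
"kuvod" has 2 vowels. The stems with 2 vowels (sazrav → sazraveka, silsip → silsipeka, mozur → mozureka) add -eka.
So kuvod → kuvodeka.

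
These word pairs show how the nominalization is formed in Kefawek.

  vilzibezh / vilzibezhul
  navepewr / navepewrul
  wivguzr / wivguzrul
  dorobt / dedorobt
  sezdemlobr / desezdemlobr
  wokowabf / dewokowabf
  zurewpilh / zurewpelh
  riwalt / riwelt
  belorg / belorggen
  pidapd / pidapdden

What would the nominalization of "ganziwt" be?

navepewr and sezdemlobr both end in -r yet inflect differently (navepewrul, desezdemlobr), so the final letter is not what conditions the rule; the second-to-last letter is.
"ganziwt" has second-to-last letter 'w'. The one such stem in the data (navepewr → navepewrul) adds -ul, so the same rule applies.
The other patterns: stems whose second-to-last letter is 'b' add the prefix de-; stems whose second-to-last letter is 'l' change the last vowel to 'e'; stems whose second-to-last letter is 'p' or 'r' double the final consonant and add -en.
So ganziwt → ganziwtul.

ganziwtul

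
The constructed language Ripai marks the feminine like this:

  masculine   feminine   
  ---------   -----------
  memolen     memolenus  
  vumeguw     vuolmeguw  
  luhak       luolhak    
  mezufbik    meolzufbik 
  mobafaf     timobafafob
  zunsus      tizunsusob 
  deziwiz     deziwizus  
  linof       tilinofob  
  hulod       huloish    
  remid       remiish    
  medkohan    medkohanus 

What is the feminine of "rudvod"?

remid and mezufbik both have last vowel 'i' yet inflect differently (remiish, meolzufbik), so the last vowel is not what conditions the rule; the final letter is.
"rudvod" ends in -d. The stems ending in -d (remid → remiish, hulod → huloish) drop the final letter and add -ish.
The other patterns: stems ending in -k or -w insert -ol- after the first vowel; stems ending in -n or -z add -us; stems ending in -f or -s add ti- … -ob around the stem.
So rudvod → rudvoish.

rudvoish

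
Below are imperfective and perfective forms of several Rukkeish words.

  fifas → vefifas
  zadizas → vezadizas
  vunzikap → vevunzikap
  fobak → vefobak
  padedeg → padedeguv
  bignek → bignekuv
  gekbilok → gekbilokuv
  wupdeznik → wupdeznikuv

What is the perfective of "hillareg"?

"hillareg" has last vowel 'e'. The stems whose last vowel is 'e' (padedeg → padedeguv, bignek → bignekuv) add -uv.
So hillareg → hillareguv.

hillareguv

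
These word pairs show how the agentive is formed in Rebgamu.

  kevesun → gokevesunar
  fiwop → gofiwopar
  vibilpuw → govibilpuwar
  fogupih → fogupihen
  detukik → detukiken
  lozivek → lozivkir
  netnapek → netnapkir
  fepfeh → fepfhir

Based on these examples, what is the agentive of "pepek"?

pepkir

detukik and lozivek both end in -k yet inflect differently (detukiken, lozivkir), so the final letter is not what conditions the rule; the last vowel is.
"pepek" has last vowel 'e'. The stems whose last vowel is 'e' (lozivek → lozivkir, netnapek → netnapkir, fepfeh → fepfhir) delete the last vowel and add -ir.
The other patterns: stems whose last vowel is 'o' or 'u' add go- … -ar around the stem; stems whose last vowel is 'i' add -en.
So pepek → pepkir.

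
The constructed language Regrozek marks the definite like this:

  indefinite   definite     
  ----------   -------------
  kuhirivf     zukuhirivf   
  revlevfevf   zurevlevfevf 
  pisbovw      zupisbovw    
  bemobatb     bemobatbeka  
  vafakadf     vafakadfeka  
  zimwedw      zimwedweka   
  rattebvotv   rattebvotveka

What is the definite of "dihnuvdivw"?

zudihnuvdivw

kuhirivf and vafakadf both end in -f yet inflect differently (zukuhirivf, vafakadfeka), so the final letter is not what conditions the rule; the second-to-last letter is.
"dihnuvdivw" has second-to-last letter 'v'. The stems whose second-to-last letter is 'v' (kuhirivf → zukuhirivf, revlevfevf → zurevlevfevf, pisbovw → zupisbovw) add the prefix zu-.
The other pattern: stems whose second-to-last letter is 'd' or 't' add -eka.
So dihnuvdivw → zudihnuvdivw.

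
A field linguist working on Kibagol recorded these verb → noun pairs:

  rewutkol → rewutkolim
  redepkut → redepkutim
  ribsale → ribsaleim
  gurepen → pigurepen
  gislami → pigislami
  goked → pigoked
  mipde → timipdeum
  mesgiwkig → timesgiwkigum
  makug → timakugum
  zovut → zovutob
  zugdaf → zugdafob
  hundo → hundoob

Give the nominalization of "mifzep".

timifzepum

ribsale and mipde both end in -e yet inflect differently (ribsaleim, timipdeum), so the final letter is not what conditions the rule; the first letter is.
"mifzep" begins with m-. The stems beginning with m- (mipde → timipdeum, mesgiwkig → timesgiwkigum, makug → timakugum) add ti- … -um around the stem.
So mifzep → timifzepum.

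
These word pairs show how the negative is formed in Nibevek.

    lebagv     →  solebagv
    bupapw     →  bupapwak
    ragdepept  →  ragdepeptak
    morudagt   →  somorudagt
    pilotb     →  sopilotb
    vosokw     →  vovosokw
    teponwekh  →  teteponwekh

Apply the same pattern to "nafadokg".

nanafadokg

bupapw and vosokw both end in -w yet inflect differently (bupapwak, vovosokw), so the final letter is not what conditions the rule; the second-to-last letter is.
"nafadokg" has second-to-last letter 'k'. The stems whose second-to-last letter is 'k' (vosokw → vovosokw, teponwekh → teteponwekh) repeat the first consonant+vowel as a prefix.
So nafadokg → nanafadokg.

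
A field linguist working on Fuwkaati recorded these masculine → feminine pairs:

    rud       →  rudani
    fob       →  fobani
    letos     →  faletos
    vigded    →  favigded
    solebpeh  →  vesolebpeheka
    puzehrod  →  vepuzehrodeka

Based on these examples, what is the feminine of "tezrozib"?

rud and vigded both end in -d yet inflect differently (rudani, favigded), so the final letter is not what conditions the rule; the number of vowels is.
"tezrozib" has 3 vowels. The stems with 3 vowels (solebpeh → vesolebpeheka, puzehrod → vepuzehrodeka) add ve- … -eka around the stem.
The other patterns: stems with 1 vowel add -ani; stems with 2 vowels add the prefix fa-.
So tezrozib → vetezrozibeka.

vetezrozibeka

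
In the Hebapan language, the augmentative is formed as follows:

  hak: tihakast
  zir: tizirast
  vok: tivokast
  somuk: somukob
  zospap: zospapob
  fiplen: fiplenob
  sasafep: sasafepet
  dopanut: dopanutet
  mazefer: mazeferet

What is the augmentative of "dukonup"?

dukonupet

"dukonup" has 3 vowels. The stems with 3 vowels (sasafep → sasafepet, dopanut → dopanutet, mazefer → mazeferet) add -et.
The other patterns: stems with 1 vowel add ti- … -ast around the stem; stems with 2 vowels add -ob.
So dukonup → dukonupet.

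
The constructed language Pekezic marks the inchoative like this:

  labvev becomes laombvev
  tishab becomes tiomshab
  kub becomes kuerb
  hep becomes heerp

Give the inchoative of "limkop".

"limkop" has 2 vowels. The stems with 2 vowels (labvev → laombvev, tishab → tiomshab) insert -om- after the first vowel.
The other pattern: stems with 1 vowel insert -er- after the first vowel.
So limkop → liommkop.

liommkop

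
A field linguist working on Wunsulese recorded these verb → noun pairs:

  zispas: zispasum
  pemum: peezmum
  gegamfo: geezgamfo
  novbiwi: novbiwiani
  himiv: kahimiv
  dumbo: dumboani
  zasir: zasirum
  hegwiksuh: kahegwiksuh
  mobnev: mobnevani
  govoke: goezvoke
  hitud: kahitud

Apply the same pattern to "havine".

gegamfo and dumbo both end in -o yet inflect differently (geezgamfo, dumboani), so the final letter is not what conditions the rule; the first letter is.
"havine" begins with h-. The stems beginning with h- (himiv → kahimiv, hegwiksuh → kahegwiksuh, hitud → kahitud) add the prefix ka-.
The other patterns: stems beginning with z- add -um; stems beginning with g- or p- insert -ez- after the first vowel; stems beginning with d-, m- or n- add -ani.
So havine → kahavine.

kahavine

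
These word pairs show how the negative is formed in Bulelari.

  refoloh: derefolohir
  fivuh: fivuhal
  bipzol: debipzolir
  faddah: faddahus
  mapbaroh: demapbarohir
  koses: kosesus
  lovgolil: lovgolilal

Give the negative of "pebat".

"pebat" has last vowel 'a'. The one such stem in the data (faddah → faddahus) adds -us, so the same rule applies.
So pebat → pebatus.

pebatus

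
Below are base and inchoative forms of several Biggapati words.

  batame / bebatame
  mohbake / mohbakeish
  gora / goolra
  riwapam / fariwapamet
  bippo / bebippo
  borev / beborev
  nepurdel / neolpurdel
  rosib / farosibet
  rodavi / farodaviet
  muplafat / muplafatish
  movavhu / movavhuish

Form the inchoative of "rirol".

farirolet

"rirol" begins with r-. The stems beginning with r- (rodavi → farodaviet, riwapam → fariwapamet, rosib → farosibet) add fa- … -et around the stem.
So rirol → farirolet.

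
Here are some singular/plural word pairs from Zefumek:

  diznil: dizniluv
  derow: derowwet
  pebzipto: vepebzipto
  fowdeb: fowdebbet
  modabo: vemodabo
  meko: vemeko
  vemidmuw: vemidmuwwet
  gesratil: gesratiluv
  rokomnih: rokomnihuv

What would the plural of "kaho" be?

vekaho

derow and meko both have last vowel 'o' yet inflect differently (derowwet, vemeko), so the last vowel is not what conditions the rule; the final letter is.
"kaho" ends in -o. The stems ending in -o (meko → vemeko, pebzipto → vepebzipto, modabo → vemodabo) add the prefix ve-.
So kaho → vekaho.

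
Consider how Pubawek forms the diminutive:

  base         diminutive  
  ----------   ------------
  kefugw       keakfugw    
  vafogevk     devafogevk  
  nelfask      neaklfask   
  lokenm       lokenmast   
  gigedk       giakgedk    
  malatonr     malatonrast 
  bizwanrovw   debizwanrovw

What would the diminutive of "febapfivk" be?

bizwanrovw and kefugw both end in -w yet inflect differently (debizwanrovw, keakfugw), so the final letter is not what conditions the rule; the second-to-last letter is.
"febapfivk" has second-to-last letter 'v'. The stems whose second-to-last letter is 'v' (vafogevk → devafogevk, bizwanrovw → debizwanrovw) add the prefix de-.
The other patterns: stems whose second-to-last letter is 'n' add -ast; stems whose second-to-last letter is 'd', 'g' or 's' insert -ak- after the first vowel.
So febapfivk → defebapfivk.

defebapfivk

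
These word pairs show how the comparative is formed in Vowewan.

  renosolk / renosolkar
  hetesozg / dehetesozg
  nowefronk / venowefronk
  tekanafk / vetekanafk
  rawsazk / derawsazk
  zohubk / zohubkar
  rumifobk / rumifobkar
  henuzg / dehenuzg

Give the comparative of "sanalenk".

vesanalenk

nowefronk and rawsazk both end in -k yet inflect differently (venowefronk, derawsazk), so the final letter is not what conditions the rule; the second-to-last letter is.
"sanalenk" has second-to-last letter 'n'. The one such stem in the data (nowefronk → venowefronk) adds the prefix ve-, so the same rule applies.
The other patterns: stems whose second-to-last letter is 'z' add the prefix de-; stems whose second-to-last letter is 'b' or 'l' add -ar.
So sanalenk → vesanalenk.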